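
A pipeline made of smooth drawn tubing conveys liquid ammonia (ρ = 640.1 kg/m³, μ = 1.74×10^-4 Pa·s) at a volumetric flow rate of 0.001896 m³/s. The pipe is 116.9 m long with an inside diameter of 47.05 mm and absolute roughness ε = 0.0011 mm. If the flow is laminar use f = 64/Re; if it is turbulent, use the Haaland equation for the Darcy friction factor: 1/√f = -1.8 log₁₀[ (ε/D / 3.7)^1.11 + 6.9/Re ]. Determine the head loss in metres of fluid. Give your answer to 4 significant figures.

Cross-sectional area A = πD²/4 = π(0.04705)²/4 = 0.001739 m²; mean velocity V = Q/A = 0.001896/0.001739 = 1.091 m/s.
Reynolds number Re = ρVD/μ = 640.1 · 1.091 · 0.04705 / 0.000174 = 1.888e+05.
Re > 4000 → turbulent. Relative roughness ε/D = 1.1e-06/0.04705 = 2.34e-05. Haaland: 1/√f = -1.8 log₁₀[(2.34e-05/3.7)^1.11 + 6.9/1.888e+05] = -1.8 log₁₀[1.69e-06 + 3.66e-05] = 7.951, so f = 0.01582.
Darcy-Weisbach: ΔP = f(L/D)(ρV²/2) = 0.01582·(116.9/0.04705)·(640.1·1.091²/2) = 0.01582·2485·380.6 = 1.496e+04 Pa.
Head loss h_f = ΔP/(ρg) = 1.496e+04/(640.1·9.81) = 2.382 m.

h_f ≈ 2.382 m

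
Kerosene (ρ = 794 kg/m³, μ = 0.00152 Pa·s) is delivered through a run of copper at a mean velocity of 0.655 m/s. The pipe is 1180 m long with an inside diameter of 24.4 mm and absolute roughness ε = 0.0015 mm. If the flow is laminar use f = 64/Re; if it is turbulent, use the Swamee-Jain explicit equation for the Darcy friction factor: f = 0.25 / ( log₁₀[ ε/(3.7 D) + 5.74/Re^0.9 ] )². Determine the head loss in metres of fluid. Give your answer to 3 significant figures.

Reynolds number Re = ρVD/μ = 794 · 0.655 · 0.0244 / 0.00152 = 8348.
Re > 4000 → turbulent. Relative roughness ε/D = 1.5e-06/0.0244 = 6.15e-05. Swamee-Jain: f = 0.25/(log₁₀[6.15e-05/3.7 + 5.74/8348^0.9])² = 0.25/(log₁₀[1.66e-05 + 0.0017])² = 0.25/(-2.766)² = 0.03267.
Darcy-Weisbach: ΔP = f(L/D)(ρV²/2) = 0.03267·(1180/0.0244)·(794·0.655²/2) = 0.03267·4.836e+04·170.3 = 2.691e+05 Pa.
Head loss h_f = ΔP/(ρg) = 2.691e+05/(794·9.81) = 34.5 m.

h_f ≈ 34.5 m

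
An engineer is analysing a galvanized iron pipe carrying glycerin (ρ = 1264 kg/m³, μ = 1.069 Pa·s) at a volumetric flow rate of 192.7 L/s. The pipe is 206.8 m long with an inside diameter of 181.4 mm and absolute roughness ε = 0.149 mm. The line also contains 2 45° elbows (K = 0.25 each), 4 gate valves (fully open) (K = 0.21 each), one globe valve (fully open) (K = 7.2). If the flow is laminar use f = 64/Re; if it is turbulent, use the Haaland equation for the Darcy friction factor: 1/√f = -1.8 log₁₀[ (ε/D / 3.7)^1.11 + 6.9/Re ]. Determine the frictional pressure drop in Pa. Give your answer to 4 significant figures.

Q = 192.7 L/s = 192.7/1000 = 0.1927 m³/s.
Cross-sectional area A = πD²/4 = π(0.1814)²/4 = 0.02584 m²; mean velocity V = Q/A = 0.1927/0.02584 = 7.456 m/s.
Reynolds number Re = ρVD/μ = 1264 · 7.456 · 0.1814 / 1.07 = 1599.
Re < 2300 → laminar flow, so f = 64/Re = 64/1599 = 0.04002 (the turbulent correlation is not needed).
Total minor-loss coefficient ΣK = 2·0.25 + 4·0.21 + 1·7.2 = 8.54.
ΔP = [f·L/D + ΣK]·(ρV²/2) = [0.04002·206.8/0.1814 + 8.54]·(1264·7.456²/2) = [45.62 + 8.54]·3.514e+04 = 1.903e+06 Pa.

ΔP ≈ 1903000 Pa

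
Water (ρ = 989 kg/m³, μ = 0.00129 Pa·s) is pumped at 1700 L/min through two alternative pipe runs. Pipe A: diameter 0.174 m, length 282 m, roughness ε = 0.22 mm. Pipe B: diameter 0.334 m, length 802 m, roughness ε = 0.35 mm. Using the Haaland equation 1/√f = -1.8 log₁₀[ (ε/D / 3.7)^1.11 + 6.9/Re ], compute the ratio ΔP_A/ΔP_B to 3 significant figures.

Pipe A: V = Q/A = 0.02833/0.02378 = 1.192 m/s; Re = 1.59e+05; ε/D = 0.00126; Haaland → f = 0.02216; ΔP_A = f(L/D)(ρV²/2) = 2.522e+04 Pa.
Pipe B: V = Q/A = 0.02833/0.08762 = 0.3234 m/s; Re = 8.281e+04; ε/D = 0.00105; Haaland → f = 0.02252; ΔP_B = f(L/D)(ρV²/2) = 2797 Pa.
ΔP_A/ΔP_B = 2.522e+04/2797 = 9.02.

ΔP_A/ΔP_B ≈ 9.02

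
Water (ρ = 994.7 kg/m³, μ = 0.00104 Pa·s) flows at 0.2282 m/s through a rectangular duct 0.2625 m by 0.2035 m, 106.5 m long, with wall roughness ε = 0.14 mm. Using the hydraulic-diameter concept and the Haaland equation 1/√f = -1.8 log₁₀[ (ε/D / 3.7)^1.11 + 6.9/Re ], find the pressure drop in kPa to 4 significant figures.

Hydraulic diameter D_h = 4A/P = 4·(0.2625·0.2035)/(2·(0.2625+0.2035)) = 0.2137/0.932 = 0.2293 m.
Re = ρVD_h/μ = 994.7·0.2282·0.2293/0.00104 = 5.004e+04.
ε/D_h = 0.00014/0.2293 = 0.000611; Haaland gives 1/√f = -1.8 log₁₀[6.33e-05+0.000138] = 6.653, so f = 0.02259.
ΔP = f(L/D_h)(ρV²/2) = 0.02259·106.5/0.2293·25.9 = 271.8 Pa.
ΔP = 0.2718 kPa.

ΔP ≈ 0.2718 kPa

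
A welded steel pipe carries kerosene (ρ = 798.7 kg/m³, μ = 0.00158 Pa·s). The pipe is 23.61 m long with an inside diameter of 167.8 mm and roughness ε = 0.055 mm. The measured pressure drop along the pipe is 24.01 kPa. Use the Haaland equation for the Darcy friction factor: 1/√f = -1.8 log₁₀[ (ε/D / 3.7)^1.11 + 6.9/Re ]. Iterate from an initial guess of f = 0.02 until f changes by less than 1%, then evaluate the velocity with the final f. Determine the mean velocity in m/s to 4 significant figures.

Rearranging Darcy-Weisbach: V = √(2·ΔP·D/(f·L·ρ)). With ε/D = 5.5e-05/0.1678 = 0.000328, iterate starting from f = 0.02:
  f = 0.02 → V = √(2·2.401e+04·0.1678/(0.02·23.61·798.7)) = 4.622 m/s; Re = ρVD/μ = 3.921e+05; f → 0.01664
  f = 0.01664 → V = 5.068 m/s; Re = 4.298e+05; f → 0.01653
Converged (Δf/f < 1%). With the final f = 0.01653: V = √(2·2.401e+04·0.1678/(0.01653·23.61·798.7)) = 5.084 m/s.

V ≈ 5.084 m/s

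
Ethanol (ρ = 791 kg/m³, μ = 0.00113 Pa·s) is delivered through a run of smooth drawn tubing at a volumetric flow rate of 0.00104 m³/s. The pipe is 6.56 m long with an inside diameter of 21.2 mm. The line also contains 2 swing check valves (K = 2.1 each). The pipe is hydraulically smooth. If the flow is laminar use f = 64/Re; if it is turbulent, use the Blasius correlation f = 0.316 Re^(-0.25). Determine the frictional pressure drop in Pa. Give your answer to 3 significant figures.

Cross-sectional area A = πD²/4 = π(0.0212)²/4 = 0.000353 m²; mean velocity V = Q/A = 0.00104/0.000353 = 2.946 m/s.
Reynolds number Re = ρVD/μ = 791 · 2.946 · 0.0212 / 0.00113 = 4.372e+04.
Re > 4000 → turbulent. Smooth-pipe (Blasius): f = 0.316 Re^(-0.25) = 0.316/(4.372e+04)^0.25 = 0.02185.
Total minor-loss coefficient ΣK = 2·2.1 = 4.2.
ΔP = [f·L/D + ΣK]·(ρV²/2) = [0.02185·6.56/0.0212 + 4.2]·(791·2.946²/2) = [6.762 + 4.2]·3433 = 3.763e+04 Pa.

ΔP ≈ 37600 Pa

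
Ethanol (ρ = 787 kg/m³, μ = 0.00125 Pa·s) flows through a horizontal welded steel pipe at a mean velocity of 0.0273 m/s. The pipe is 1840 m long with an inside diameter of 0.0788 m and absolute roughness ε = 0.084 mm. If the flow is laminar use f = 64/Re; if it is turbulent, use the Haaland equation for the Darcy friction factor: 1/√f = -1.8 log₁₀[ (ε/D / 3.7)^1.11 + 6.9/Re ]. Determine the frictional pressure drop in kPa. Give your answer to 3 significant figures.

Reynolds number Re = ρVD/μ = 787 · 0.0273 · 0.0788 / 0.00125 = 1354.
Re < 2300 → laminar flow, so f = 64/Re = 64/1354 = 0.04725 (the turbulent correlation is not needed).
Darcy-Weisbach: ΔP = f(L/D)(ρV²/2) = 0.04725·(1840/0.0788)·(787·0.0273²/2) = 0.04725·2.335e+04·0.2933 = 323.6 Pa.
ΔP = 323.6 Pa = 0.324 kPa.

ΔP ≈ 0.324 kPa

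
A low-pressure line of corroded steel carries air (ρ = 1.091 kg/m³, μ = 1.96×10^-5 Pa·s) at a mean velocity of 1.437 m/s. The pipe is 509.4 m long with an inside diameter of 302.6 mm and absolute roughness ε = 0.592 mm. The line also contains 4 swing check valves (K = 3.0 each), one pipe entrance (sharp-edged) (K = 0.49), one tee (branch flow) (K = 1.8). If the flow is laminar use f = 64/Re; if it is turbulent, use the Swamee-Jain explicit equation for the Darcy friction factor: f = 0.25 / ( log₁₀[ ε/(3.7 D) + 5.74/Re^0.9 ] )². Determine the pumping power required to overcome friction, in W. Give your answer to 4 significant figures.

P ≈ 7.377 W

Reynolds number Re = ρVD/μ = 1.091 · 1.437 · 0.3026 / 1.96e-05 = 2.42e+04.
Re > 4000 → turbulent. Relative roughness ε/D = 0.000592/0.3026 = 0.00196. Swamee-Jain: f = 0.25/(log₁₀[0.00196/3.7 + 5.74/2.42e+04^0.9])² = 0.25/(log₁₀[0.000529 + 0.000651])² = 0.25/(-2.928)² = 0.02915.
Total minor-loss coefficient ΣK = 4·3 + 1·0.49 + 1·1.8 = 14.3.
ΔP = [f·L/D + ΣK]·(ρV²/2) = [0.02915·509.4/0.3026 + 14.3]·(1.091·1.437²/2) = [49.08 + 14.3]·1.126 = 71.38 Pa.
Q = V·A = 1.437·0.07192 = 0.1033 m³/s.
Pumping power P = QΔP = 0.1033·71.38 = 7.3768 W = 7.377 W.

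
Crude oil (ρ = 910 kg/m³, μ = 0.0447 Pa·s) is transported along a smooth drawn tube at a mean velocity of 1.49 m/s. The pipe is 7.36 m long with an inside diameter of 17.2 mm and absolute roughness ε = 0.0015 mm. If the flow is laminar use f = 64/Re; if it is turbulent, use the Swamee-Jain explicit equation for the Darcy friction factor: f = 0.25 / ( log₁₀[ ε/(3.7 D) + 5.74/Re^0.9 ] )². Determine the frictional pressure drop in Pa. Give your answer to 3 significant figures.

ΔP ≈ 53000 Pa

Reynolds number Re = ρVD/μ = 910 · 1.49 · 0.0172 / 0.0447 = 521.7.
Re < 2300 → laminar flow, so f = 64/Re = 64/521.7 = 0.1227 (the turbulent correlation is not needed).
Darcy-Weisbach: ΔP = f(L/D)(ρV²/2) = 0.1227·(7.36/0.0172)·(910·1.49²/2) = 0.1227·427.9·1010 = 5.302e+04 Pa.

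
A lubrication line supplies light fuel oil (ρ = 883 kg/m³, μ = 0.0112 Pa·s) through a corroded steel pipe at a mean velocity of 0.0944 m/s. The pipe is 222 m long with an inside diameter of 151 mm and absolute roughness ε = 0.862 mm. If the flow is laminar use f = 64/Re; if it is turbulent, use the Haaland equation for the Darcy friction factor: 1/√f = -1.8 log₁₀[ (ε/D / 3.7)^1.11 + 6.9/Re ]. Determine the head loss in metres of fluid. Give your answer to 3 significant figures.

Reynolds number Re = ρVD/μ = 883 · 0.0944 · 0.151 / 0.0112 = 1124.
Re < 2300 → laminar flow, so f = 64/Re = 64/1124 = 0.05695 (the turbulent correlation is not needed).
Darcy-Weisbach: ΔP = f(L/D)(ρV²/2) = 0.05695·(222/0.151)·(883·0.0944²/2) = 0.05695·1470·3.934 = 329.4 Pa.
Head loss h_f = ΔP/(ρg) = 329.4/(883·9.81) = 0.0380 m.

h_f ≈ 0.0380 m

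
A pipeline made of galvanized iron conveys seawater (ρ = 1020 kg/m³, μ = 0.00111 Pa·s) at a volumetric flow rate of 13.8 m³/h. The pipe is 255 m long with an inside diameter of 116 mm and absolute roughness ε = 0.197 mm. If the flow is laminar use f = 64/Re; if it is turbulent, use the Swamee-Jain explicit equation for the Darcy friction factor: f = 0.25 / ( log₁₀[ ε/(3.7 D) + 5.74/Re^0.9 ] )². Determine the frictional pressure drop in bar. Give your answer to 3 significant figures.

ΔP ≈ 0.0396 bar

Q = 13.8 m³/h = 13.8/3600 = 0.003833 m³/s.
Cross-sectional area A = πD²/4 = π(0.116)²/4 = 0.01057 m²; mean velocity V = Q/A = 0.003833/0.01057 = 0.3627 m/s.
Reynolds number Re = ρVD/μ = 1020 · 0.3627 · 0.116 / 0.00111 = 3.866e+04.
Re > 4000 → turbulent. Relative roughness ε/D = 0.000197/0.116 = 0.0017. Swamee-Jain: f = 0.25/(log₁₀[0.0017/3.7 + 5.74/3.866e+04^0.9])² = 0.25/(log₁₀[0.000459 + 0.000427])² = 0.25/(-3.053)² = 0.02683.
Darcy-Weisbach: ΔP = f(L/D)(ρV²/2) = 0.02683·(255/0.116)·(1020·0.3627²/2) = 0.02683·2198·67.1 = 3957 Pa.
ΔP = 3957 Pa = 0.0396 bar.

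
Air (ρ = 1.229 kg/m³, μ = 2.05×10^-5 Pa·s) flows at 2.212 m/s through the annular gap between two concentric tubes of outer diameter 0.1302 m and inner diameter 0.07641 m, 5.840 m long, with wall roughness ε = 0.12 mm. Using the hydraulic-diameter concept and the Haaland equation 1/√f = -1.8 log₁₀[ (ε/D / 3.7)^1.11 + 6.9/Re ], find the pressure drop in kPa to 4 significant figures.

ΔP ≈ 0.01191 kPa

Hydraulic diameter D_h = 4A/P = D_o - D_i = 0.1302 - 0.07641 = 0.05379 m.
Re = ρVD_h/μ = 1.229·2.212·0.05379/2.05e-05 = 7133.
ε/D_h = 0.00012/0.05379 = 0.00223; Haaland gives 1/√f = -1.8 log₁₀[0.000267+0.000967] = 5.236, so f = 0.03648.
ΔP = f(L/D_h)(ρV²/2) = 0.03648·5.84/0.05379·3.007 = 11.91 Pa.
ΔP = 0.01191 kPa.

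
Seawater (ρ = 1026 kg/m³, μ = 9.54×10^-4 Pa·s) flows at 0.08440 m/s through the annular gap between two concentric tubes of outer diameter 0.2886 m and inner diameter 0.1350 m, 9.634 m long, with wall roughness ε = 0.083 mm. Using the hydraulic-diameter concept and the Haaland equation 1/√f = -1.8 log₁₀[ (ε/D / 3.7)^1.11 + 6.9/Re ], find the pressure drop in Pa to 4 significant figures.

ΔP ≈ 6.658 Pa

Hydraulic diameter D_h = 4A/P = D_o - D_i = 0.2886 - 0.135 = 0.1536 m.
Re = ρVD_h/μ = 1026·0.0844·0.1536/0.000954 = 1.394e+04.
ε/D_h = 8.3e-05/0.1536 = 0.00054; Haaland gives 1/√f = -1.8 log₁₀[5.53e-05+0.000495] = 5.867, so f = 0.02905.
ΔP = f(L/D_h)(ρV²/2) = 0.02905·9.634/0.1536·3.654 = 6.658 Pa.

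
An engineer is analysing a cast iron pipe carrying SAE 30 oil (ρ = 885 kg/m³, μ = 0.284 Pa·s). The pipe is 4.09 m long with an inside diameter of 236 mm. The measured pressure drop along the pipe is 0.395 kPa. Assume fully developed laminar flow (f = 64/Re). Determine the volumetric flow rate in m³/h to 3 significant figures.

Q ≈ 93.2 m³/h

For laminar flow, f = 64/Re with Re = ρVD/μ, so Darcy-Weisbach reduces to ΔP = 32μLV/D². Solving for V: V = ΔP·D²/(32μL) = 395·(0.236)²/(32·0.284·4.09) = 0.5919 m/s.
Check: Re = ρVD/μ = 885·0.5919·0.236/0.284 = 435.3 < 2300, so the laminar assumption holds.
Q = V·A = 0.5919·(π/4·0.236²) = 0.02589 m³/s = 93.2 m³/h.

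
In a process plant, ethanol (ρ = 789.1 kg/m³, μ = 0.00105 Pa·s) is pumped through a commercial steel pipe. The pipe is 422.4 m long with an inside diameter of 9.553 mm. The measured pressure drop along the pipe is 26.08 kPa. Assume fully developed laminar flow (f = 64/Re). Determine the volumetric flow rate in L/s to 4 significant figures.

For laminar flow, f = 64/Re with Re = ρVD/μ, so Darcy-Weisbach reduces to ΔP = 32μLV/D². Solving for V: V = ΔP·D²/(32μL) = 2.608e+04·(0.009553)²/(32·0.00105·422.4) = 0.1677 m/s.
Check: Re = ρVD/μ = 789.1·0.1677·0.009553/0.00105 = 1204 < 2300, so the laminar assumption holds.
Q = V·A = 0.1677·(π/4·0.009553²) = 1.202e-05 m³/s = 0.01202 L/s.

Q ≈ 0.01202 L/s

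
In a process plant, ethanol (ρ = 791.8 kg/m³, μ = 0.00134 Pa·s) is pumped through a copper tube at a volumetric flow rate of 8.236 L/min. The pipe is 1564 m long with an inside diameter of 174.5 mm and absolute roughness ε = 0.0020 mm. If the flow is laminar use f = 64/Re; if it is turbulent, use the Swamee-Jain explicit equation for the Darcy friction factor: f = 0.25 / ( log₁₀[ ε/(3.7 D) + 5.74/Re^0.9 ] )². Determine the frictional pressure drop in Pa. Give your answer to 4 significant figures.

Q = 8.236 L/min = 8.236/60000 = 0.0001373 m³/s.
Cross-sectional area A = πD²/4 = π(0.1745)²/4 = 0.02392 m²; mean velocity V = Q/A = 0.0001373/0.02392 = 0.00574 m/s.
Reynolds number Re = ρVD/μ = 791.8 · 0.00574 · 0.1745 / 0.00134 = 591.8.
Re < 2300 → laminar flow, so f = 64/Re = 64/591.8 = 0.1081 (the turbulent correlation is not needed).
Darcy-Weisbach: ΔP = f(L/D)(ρV²/2) = 0.1081·(1564/0.1745)·(791.8·0.00574²/2) = 0.1081·8963·0.01304 = 12.64 Pa.

ΔP ≈ 12.64 Pa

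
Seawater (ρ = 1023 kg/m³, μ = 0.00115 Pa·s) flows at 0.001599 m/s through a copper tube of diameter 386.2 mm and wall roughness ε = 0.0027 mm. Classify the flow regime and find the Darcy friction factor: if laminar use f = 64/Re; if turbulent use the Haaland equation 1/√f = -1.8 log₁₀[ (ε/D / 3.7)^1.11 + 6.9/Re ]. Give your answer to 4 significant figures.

f ≈ 0.1165

Re = ρVD/μ = 1023·0.001599·0.3862/0.00115 = 549.3.
Re < 2300 → laminar, so f = 64/Re = 0.1165 (roughness is irrelevant in laminar flow).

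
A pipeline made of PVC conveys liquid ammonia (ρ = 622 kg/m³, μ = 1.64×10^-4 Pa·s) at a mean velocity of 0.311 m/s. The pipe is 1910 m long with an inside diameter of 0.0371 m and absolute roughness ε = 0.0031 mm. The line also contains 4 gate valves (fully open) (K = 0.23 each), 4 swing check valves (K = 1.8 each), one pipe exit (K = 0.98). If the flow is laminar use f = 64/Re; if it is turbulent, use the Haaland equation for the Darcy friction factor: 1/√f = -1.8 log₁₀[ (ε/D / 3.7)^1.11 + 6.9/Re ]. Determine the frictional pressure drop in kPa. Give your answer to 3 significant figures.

Reynolds number Re = ρVD/μ = 622 · 0.311 · 0.0371 / 0.000164 = 4.376e+04.
Re > 4000 → turbulent. Relative roughness ε/D = 3.1e-06/0.0371 = 8.36e-05. Haaland: 1/√f = -1.8 log₁₀[(8.36e-05/3.7)^1.11 + 6.9/4.376e+04] = -1.8 log₁₀[6.96e-06 + 0.000158] = 6.81, so f = 0.02156.
Total minor-loss coefficient ΣK = 4·0.23 + 4·1.8 + 1·0.98 = 9.1.
ΔP = [f·L/D + ΣK]·(ρV²/2) = [0.02156·1910/0.0371 + 9.1]·(622·0.311²/2) = [1110 + 9.1]·30.08 = 3.366e+04 Pa.
ΔP = 3.366e+04 Pa = 33.7 kPa.

ΔP ≈ 33.7 kPa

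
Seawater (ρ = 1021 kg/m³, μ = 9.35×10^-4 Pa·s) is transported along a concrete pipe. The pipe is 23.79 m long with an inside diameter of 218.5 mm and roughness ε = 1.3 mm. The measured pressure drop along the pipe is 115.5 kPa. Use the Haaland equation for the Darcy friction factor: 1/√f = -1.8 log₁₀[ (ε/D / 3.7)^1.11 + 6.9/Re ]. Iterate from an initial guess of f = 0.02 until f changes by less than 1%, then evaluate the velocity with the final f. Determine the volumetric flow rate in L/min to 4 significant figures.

Rearranging Darcy-Weisbach: V = √(2·ΔP·D/(f·L·ρ)). With ε/D = 0.0013/0.2185 = 0.00595, iterate starting from f = 0.02:
  f = 0.02 → V = √(2·1.155e+05·0.2185/(0.02·23.79·1021)) = 10.19 m/s; Re = ρVD/μ = 2.432e+06; f → 0.03213
  f = 0.03213 → V = 8.042 m/s; Re = 1.919e+06; f → 0.03214
Converged (Δf/f < 1%). With the final f = 0.03214: V = √(2·1.155e+05·0.2185/(0.03214·23.79·1021)) = 8.041 m/s.
Q = V·A = 8.041·(π/4·0.2185²) = 0.3015 m³/s = 18090 L/min.

Q ≈ 18090 L/min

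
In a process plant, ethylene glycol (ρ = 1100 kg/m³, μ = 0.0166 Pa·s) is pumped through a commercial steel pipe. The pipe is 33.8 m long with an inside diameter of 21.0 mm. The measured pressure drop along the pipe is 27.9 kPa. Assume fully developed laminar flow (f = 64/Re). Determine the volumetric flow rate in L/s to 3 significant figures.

Q ≈ 0.237 L/s

For laminar flow, f = 64/Re with Re = ρVD/μ, so Darcy-Weisbach reduces to ΔP = 32μLV/D². Solving for V: V = ΔP·D²/(32μL) = 2.79e+04·(0.021)²/(32·0.0166·33.8) = 0.6853 m/s.
Check: Re = ρVD/μ = 1100·0.6853·0.021/0.0166 = 953.6 < 2300, so the laminar assumption holds.
Q = V·A = 0.6853·(π/4·0.021²) = 0.0002374 m³/s = 0.237 L/s.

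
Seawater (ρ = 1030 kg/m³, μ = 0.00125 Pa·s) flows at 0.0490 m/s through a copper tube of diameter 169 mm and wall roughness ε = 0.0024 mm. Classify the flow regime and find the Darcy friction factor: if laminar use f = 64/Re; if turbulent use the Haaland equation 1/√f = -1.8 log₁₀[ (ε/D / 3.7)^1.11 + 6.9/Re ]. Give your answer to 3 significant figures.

Re = ρVD/μ = 1030·0.049·0.169/0.00125 = 6824.
Re > 4000 → turbulent. ε/D = 2.4e-06/0.169 = 1.42e-05; Haaland: 1/√f = -1.8 log₁₀[9.74e-07 + 0.00101] = 5.391, so f = 0.03441.

f ≈ 0.0344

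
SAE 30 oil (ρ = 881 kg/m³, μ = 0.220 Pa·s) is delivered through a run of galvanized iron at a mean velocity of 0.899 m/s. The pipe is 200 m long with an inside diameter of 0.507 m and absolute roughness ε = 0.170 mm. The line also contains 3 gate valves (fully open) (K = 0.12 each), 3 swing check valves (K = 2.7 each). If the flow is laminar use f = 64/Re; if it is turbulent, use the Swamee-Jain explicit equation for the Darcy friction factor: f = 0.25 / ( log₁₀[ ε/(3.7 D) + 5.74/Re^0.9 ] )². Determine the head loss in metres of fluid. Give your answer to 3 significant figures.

Reynolds number Re = ρVD/μ = 881 · 0.899 · 0.507 / 0.22 = 1825.
Re < 2300 → laminar flow, so f = 64/Re = 64/1825 = 0.03506 (the turbulent correlation is not needed).
Total minor-loss coefficient ΣK = 3·0.12 + 3·2.7 = 8.46.
ΔP = [f·L/D + ΣK]·(ρV²/2) = [0.03506·200/0.507 + 8.46]·(881·0.899²/2) = [13.83 + 8.46]·356 = 7936 Pa.
Head loss h_f = ΔP/(ρg) = 7936/(881·9.81) = 0.918 m.

h_f ≈ 0.918 m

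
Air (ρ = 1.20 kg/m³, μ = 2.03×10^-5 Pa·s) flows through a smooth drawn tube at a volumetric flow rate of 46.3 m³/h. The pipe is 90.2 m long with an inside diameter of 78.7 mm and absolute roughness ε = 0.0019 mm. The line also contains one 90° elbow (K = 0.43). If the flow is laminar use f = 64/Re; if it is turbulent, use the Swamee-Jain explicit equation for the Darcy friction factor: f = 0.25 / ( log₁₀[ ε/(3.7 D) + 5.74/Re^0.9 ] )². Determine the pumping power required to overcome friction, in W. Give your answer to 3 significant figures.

P ≈ 1.84 W

Q = 46.3 m³/h = 46.3/3600 = 0.01286 m³/s.
Cross-sectional area A = πD²/4 = π(0.0787)²/4 = 0.004865 m²; mean velocity V = Q/A = 0.01286/0.004865 = 2.644 m/s.
Reynolds number Re = ρVD/μ = 1.2 · 2.644 · 0.0787 / 2.03e-05 = 1.23e+04.
Re > 4000 → turbulent. Relative roughness ε/D = 1.9e-06/0.0787 = 2.41e-05. Swamee-Jain: f = 0.25/(log₁₀[2.41e-05/3.7 + 5.74/1.23e+04^0.9])² = 0.25/(log₁₀[6.52e-06 + 0.0012])² = 0.25/(-2.92)² = 0.02933.
Total minor-loss coefficient ΣK = 1·0.43 = 0.43.
ΔP = [f·L/D + ΣK]·(ρV²/2) = [0.02933·90.2/0.0787 + 0.43]·(1.2·2.644²/2) = [33.61 + 0.43]·4.194 = 142.8 Pa.
Pumping power P = QΔP = 0.01286·142.8 = 1.836 W = 1.84 W.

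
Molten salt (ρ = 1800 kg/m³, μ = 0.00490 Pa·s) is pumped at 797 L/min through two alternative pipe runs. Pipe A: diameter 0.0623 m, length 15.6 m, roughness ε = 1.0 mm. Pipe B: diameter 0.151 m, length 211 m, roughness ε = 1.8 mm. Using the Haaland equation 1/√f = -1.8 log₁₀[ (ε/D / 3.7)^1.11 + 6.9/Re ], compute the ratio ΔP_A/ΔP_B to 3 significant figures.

Pipe A: V = Q/A = 0.01328/0.003048 = 4.358 m/s; Re = 9.973e+04; ε/D = 0.0161; Haaland → f = 0.0453; ΔP_A = f(L/D)(ρV²/2) = 1.939e+05 Pa.
Pipe B: V = Q/A = 0.01328/0.01791 = 0.7418 m/s; Re = 4.114e+04; ε/D = 0.0119; Haaland → f = 0.04155; ΔP_B = f(L/D)(ρV²/2) = 2.875e+04 Pa.
ΔP_A/ΔP_B = 1.939e+05/2.875e+04 = 6.74.

ΔP_A/ΔP_B ≈ 6.74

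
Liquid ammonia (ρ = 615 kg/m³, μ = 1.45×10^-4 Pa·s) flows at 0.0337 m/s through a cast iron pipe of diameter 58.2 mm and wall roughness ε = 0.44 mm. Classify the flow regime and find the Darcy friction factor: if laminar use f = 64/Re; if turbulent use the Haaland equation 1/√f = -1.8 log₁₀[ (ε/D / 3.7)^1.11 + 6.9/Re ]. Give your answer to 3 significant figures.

f ≈ 0.0414

Re = ρVD/μ = 615·0.0337·0.0582/0.000145 = 8319.
Re > 4000 → turbulent. ε/D = 0.00044/0.0582 = 0.00756; Haaland: 1/√f = -1.8 log₁₀[0.00103 + 0.000829] = 4.913, so f = 0.04142.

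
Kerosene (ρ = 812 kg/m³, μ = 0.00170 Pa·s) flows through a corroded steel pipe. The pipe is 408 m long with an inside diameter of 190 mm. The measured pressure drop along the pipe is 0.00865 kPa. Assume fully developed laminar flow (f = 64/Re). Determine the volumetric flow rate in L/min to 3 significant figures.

For laminar flow, f = 64/Re with Re = ρVD/μ, so Darcy-Weisbach reduces to ΔP = 32μLV/D². Solving for V: V = ΔP·D²/(32μL) = 8.65·(0.19)²/(32·0.0017·408) = 0.01407 m/s.
Check: Re = ρVD/μ = 812·0.01407·0.19/0.0017 = 1277 < 2300, so the laminar assumption holds.
Q = V·A = 0.01407·(π/4·0.19²) = 0.0003989 m³/s = 23.9 L/min.

Q ≈ 23.9 L/min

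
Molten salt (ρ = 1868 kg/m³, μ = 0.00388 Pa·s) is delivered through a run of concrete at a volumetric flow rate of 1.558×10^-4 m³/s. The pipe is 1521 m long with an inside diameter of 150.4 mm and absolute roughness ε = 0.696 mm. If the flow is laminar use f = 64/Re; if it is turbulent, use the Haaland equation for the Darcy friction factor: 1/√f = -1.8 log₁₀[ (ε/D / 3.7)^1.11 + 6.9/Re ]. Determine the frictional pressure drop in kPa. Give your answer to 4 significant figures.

ΔP ≈ 0.07321 kPa

Cross-sectional area A = πD²/4 = π(0.1504)²/4 = 0.01777 m²; mean velocity V = Q/A = 0.0001558/0.01777 = 0.00877 m/s.
Reynolds number Re = ρVD/μ = 1868 · 0.00877 · 0.1504 / 0.00388 = 635.
Re < 2300 → laminar flow, so f = 64/Re = 64/635 = 0.1008 (the turbulent correlation is not needed).
Darcy-Weisbach: ΔP = f(L/D)(ρV²/2) = 0.1008·(1521/0.1504)·(1868·0.00877²/2) = 0.1008·1.011e+04·0.07183 = 73.21 Pa.
ΔP = 73.21 Pa = 0.07321 kPa.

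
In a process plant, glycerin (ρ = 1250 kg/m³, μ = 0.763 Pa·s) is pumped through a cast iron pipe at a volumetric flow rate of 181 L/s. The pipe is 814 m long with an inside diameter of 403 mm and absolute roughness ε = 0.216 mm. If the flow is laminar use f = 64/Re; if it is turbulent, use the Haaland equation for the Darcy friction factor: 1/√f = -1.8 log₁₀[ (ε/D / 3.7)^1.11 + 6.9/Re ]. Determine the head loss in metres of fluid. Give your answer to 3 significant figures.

Q = 181 L/s = 181/1000 = 0.181 m³/s.
Cross-sectional area A = πD²/4 = π(0.403)²/4 = 0.1276 m²; mean velocity V = Q/A = 0.181/0.1276 = 1.419 m/s.
Reynolds number Re = ρVD/μ = 1250 · 1.419 · 0.403 / 0.763 = 936.8.
Re < 2300 → laminar flow, so f = 64/Re = 64/936.8 = 0.06831 (the turbulent correlation is not needed).
Darcy-Weisbach: ΔP = f(L/D)(ρV²/2) = 0.06831·(814/0.403)·(1250·1.419²/2) = 0.06831·2020·1258 = 1.736e+05 Pa.
Head loss h_f = ΔP/(ρg) = 1.736e+05/(1250·9.81) = 14.2 m.

h_f ≈ 14.2 m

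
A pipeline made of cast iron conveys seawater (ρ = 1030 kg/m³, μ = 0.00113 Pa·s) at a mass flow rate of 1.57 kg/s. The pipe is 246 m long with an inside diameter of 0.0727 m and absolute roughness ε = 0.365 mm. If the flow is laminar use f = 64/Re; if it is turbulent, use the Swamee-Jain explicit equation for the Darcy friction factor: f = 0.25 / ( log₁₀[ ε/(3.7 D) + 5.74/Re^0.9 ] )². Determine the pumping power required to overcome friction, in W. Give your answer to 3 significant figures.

A = πD²/4 = π(0.0727)²/4 = 0.004151 m²; mean velocity V = ṁ/(ρA) = 1.57/(1030 · 0.004151) = 0.3672 m/s.
Reynolds number Re = ρVD/μ = 1030 · 0.3672 · 0.0727 / 0.00113 = 2.433e+04.
Re > 4000 → turbulent. Relative roughness ε/D = 0.000365/0.0727 = 0.00502. Swamee-Jain: f = 0.25/(log₁₀[0.00502/3.7 + 5.74/2.433e+04^0.9])² = 0.25/(log₁₀[0.00136 + 0.000648])² = 0.25/(-2.698)² = 0.03434.
Darcy-Weisbach: ΔP = f(L/D)(ρV²/2) = 0.03434·(246/0.0727)·(1030·0.3672²/2) = 0.03434·3384·69.44 = 8070 Pa.
Q = ṁ/ρ = 1.57/1030 = 0.001524 m³/s.
Pumping power P = QΔP = 0.001524·8070 = 12.30 W = 12.3 W.

P ≈ 12.3 W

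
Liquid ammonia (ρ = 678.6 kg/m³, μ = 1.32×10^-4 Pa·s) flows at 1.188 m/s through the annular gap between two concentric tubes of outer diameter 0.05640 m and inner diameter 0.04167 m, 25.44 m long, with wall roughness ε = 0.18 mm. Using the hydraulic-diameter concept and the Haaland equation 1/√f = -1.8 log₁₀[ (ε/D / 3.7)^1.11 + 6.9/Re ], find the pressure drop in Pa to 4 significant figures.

ΔP ≈ 34110 Pa

Hydraulic diameter D_h = 4A/P = D_o - D_i = 0.0564 - 0.04167 = 0.01473 m.
Re = ρVD_h/μ = 678.6·1.188·0.01473/0.000132 = 8.996e+04.
ε/D_h = 0.00018/0.01473 = 0.0122; Haaland gives 1/√f = -1.8 log₁₀[0.00176+7.67e-05] = 4.924, so f = 0.04124.
ΔP = f(L/D_h)(ρV²/2) = 0.04124·25.44/0.01473·478.9 = 3.411e+04 Pa.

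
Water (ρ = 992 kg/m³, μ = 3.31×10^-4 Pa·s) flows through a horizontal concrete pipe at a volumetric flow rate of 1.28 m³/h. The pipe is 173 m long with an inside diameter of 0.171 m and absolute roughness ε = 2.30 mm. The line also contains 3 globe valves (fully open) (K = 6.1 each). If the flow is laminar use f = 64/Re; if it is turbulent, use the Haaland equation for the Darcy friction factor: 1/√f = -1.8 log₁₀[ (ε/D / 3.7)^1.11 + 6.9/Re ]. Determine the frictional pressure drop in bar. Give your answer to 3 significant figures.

Q = 1.28 m³/h = 1.28/3600 = 0.0003556 m³/s.
Cross-sectional area A = πD²/4 = π(0.171)²/4 = 0.02297 m²; mean velocity V = Q/A = 0.0003556/0.02297 = 0.01548 m/s.
Reynolds number Re = ρVD/μ = 992 · 0.01548 · 0.171 / 0.000331 = 7934.
Re > 4000 → turbulent. Relative roughness ε/D = 0.0023/0.171 = 0.0135. Haaland: 1/√f = -1.8 log₁₀[(0.0135/3.7)^1.11 + 6.9/7934] = -1.8 log₁₀[0.00196 + 0.00087] = 4.587, so f = 0.04753.
Total minor-loss coefficient ΣK = 3·6.1 = 18.3.
ΔP = [f·L/D + ΣK]·(ρV²/2) = [0.04753·173/0.171 + 18.3]·(992·0.01548²/2) = [48.08 + 18.3]·0.1189 = 7.892 Pa.
ΔP = 7.892 Pa = 7.89×10^-5 bar.

ΔP ≈ 7.89×10^-5 bar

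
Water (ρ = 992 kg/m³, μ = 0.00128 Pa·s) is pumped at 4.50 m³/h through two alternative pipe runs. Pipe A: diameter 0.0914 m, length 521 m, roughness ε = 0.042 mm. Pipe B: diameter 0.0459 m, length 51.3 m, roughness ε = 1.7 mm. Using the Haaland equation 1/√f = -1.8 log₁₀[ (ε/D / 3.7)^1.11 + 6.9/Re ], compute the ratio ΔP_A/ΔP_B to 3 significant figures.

ΔP_A/ΔP_B ≈ 0.148

Pipe A: V = Q/A = 0.00125/0.006561 = 0.1905 m/s; Re = 1.35e+04; ε/D = 0.00046; Haaland → f = 0.02915; ΔP_A = f(L/D)(ρV²/2) = 2992 Pa.
Pipe B: V = Q/A = 0.00125/0.001655 = 0.7554 m/s; Re = 2.687e+04; ε/D = 0.037; Haaland → f = 0.06369; ΔP_B = f(L/D)(ρV²/2) = 2.015e+04 Pa.
ΔP_A/ΔP_B = 2992/2.015e+04 = 0.148.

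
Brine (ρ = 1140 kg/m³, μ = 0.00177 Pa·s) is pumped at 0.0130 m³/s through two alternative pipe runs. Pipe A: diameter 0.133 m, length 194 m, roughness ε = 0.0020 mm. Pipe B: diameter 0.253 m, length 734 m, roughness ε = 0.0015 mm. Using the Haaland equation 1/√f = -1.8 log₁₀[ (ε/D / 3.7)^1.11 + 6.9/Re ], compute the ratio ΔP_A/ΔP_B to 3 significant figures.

ΔP_A/ΔP_B ≈ 5.72

Pipe A: V = Q/A = 0.013/0.01389 = 0.9357 m/s; Re = 8.016e+04; ε/D = 1.5e-05; Haaland → f = 0.01873; ΔP_A = f(L/D)(ρV²/2) = 1.363e+04 Pa.
Pipe B: V = Q/A = 0.013/0.05027 = 0.2586 m/s; Re = 4.214e+04; ε/D = 5.93e-06; Haaland → f = 0.02155; ΔP_B = f(L/D)(ρV²/2) = 2383 Pa.
ΔP_A/ΔP_B = 1.363e+04/2383 = 5.72.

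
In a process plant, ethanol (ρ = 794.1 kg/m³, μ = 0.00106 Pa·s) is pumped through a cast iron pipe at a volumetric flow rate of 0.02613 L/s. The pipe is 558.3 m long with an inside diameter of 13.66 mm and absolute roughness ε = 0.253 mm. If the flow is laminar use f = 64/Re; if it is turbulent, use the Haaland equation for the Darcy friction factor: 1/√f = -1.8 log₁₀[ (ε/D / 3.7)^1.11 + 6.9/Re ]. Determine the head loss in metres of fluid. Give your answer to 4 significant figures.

h_f ≈ 2.323 m

Q = 0.02613 L/s = 0.02613/1000 = 2.613e-05 m³/s.
Cross-sectional area A = πD²/4 = π(0.01366)²/4 = 0.0001466 m²; mean velocity V = Q/A = 2.613e-05/0.0001466 = 0.1783 m/s.
Reynolds number Re = ρVD/μ = 794.1 · 0.1783 · 0.01366 / 0.00106 = 1825.
Re < 2300 → laminar flow, so f = 64/Re = 64/1825 = 0.03508 (the turbulent correlation is not needed).
Darcy-Weisbach: ΔP = f(L/D)(ρV²/2) = 0.03508·(558.3/0.01366)·(794.1·0.1783²/2) = 0.03508·4.087e+04·12.62 = 1.81e+04 Pa.
Head loss h_f = ΔP/(ρg) = 1.81e+04/(794.1·9.81) = 2.323 m.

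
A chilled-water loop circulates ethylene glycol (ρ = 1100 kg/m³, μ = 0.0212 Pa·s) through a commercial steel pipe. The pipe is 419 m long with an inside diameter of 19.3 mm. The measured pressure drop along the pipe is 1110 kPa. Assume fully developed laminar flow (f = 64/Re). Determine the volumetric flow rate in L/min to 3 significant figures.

Q ≈ 25.5 L/min

For laminar flow, f = 64/Re with Re = ρVD/μ, so Darcy-Weisbach reduces to ΔP = 32μLV/D². Solving for V: V = ΔP·D²/(32μL) = 1.11e+06·(0.0193)²/(32·0.0212·419) = 1.455 m/s.
Check: Re = ρVD/μ = 1100·1.455·0.0193/0.0212 = 1457 < 2300, so the laminar assumption holds.
Q = V·A = 1.455·(π/4·0.0193²) = 0.0004255 m³/s = 25.5 L/min.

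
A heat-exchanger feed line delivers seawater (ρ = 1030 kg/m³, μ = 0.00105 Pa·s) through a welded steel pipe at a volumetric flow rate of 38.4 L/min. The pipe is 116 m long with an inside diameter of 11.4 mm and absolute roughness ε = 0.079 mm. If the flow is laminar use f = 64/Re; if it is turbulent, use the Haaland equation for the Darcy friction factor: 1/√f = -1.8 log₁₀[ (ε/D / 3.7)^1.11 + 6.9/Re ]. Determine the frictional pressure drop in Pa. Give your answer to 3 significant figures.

ΔP ≈ 7.14×10^6 Pa

Q = 38.4 L/min = 38.4/60000 = 0.00064 m³/s.
Cross-sectional area A = πD²/4 = π(0.0114)²/4 = 0.0001021 m²; mean velocity V = Q/A = 0.00064/0.0001021 = 6.27 m/s.
Reynolds number Re = ρVD/μ = 1030 · 6.27 · 0.0114 / 0.00105 = 7.012e+04.
Re > 4000 → turbulent. Relative roughness ε/D = 7.9e-05/0.0114 = 0.00693. Haaland: 1/√f = -1.8 log₁₀[(0.00693/3.7)^1.11 + 6.9/7.012e+04] = -1.8 log₁₀[0.000939 + 9.84e-05] = 5.372, so f = 0.03466.
Darcy-Weisbach: ΔP = f(L/D)(ρV²/2) = 0.03466·(116/0.0114)·(1030·6.27²/2) = 0.03466·1.018e+04·2.025e+04 = 7.14e+06 Pa.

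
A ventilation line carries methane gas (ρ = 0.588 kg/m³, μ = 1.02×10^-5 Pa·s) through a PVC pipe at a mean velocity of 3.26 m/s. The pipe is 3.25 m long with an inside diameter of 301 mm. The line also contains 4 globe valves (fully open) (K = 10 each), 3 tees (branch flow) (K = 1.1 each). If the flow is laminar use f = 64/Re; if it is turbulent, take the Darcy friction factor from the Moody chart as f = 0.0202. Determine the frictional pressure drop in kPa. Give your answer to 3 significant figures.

ΔP ≈ 0.136 kPa

Reynolds number Re = ρVD/μ = 0.588 · 3.26 · 0.301 / 1.02e-05 = 5.657e+04.
Re > 4000 → turbulent; use the Moody-chart value f = 0.0202.
Total minor-loss coefficient ΣK = 4·10 + 3·1.1 = 43.3.
ΔP = [f·L/D + ΣK]·(ρV²/2) = [0.0202·3.25/0.301 + 43.3]·(0.588·3.26²/2) = [0.2181 + 43.3]·3.125 = 136 Pa.
ΔP = 136 Pa = 0.136 kPa.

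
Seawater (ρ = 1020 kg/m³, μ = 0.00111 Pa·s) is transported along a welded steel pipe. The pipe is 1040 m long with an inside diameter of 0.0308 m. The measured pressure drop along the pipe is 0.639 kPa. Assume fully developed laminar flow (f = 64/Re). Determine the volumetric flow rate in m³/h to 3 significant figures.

Q ≈ 0.0440 m³/h

For laminar flow, f = 64/Re with Re = ρVD/μ, so Darcy-Weisbach reduces to ΔP = 32μLV/D². Solving for V: V = ΔP·D²/(32μL) = 639·(0.0308)²/(32·0.00111·1040) = 0.01641 m/s.
Check: Re = ρVD/μ = 1020·0.01641·0.0308/0.00111 = 464.4 < 2300, so the laminar assumption holds.
Q = V·A = 0.01641·(π/4·0.0308²) = 1.223e-05 m³/s = 0.0440 m³/h.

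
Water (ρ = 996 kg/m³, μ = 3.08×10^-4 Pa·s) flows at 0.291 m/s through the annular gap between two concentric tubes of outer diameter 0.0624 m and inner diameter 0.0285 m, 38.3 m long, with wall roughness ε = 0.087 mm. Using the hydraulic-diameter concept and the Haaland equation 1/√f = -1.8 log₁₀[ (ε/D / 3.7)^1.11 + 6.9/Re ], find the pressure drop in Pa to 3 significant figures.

Hydraulic diameter D_h = 4A/P = D_o - D_i = 0.0624 - 0.0285 = 0.0339 m.
Re = ρVD_h/μ = 996·0.291·0.0339/0.000308 = 3.19e+04.
ε/D_h = 8.7e-05/0.0339 = 0.00257; Haaland gives 1/√f = -1.8 log₁₀[0.000312+0.000216] = 5.899, so f = 0.02873.
ΔP = f(L/D_h)(ρV²/2) = 0.02873·38.3/0.0339·42.17 = 1369 Pa.

ΔP ≈ 1370 Pa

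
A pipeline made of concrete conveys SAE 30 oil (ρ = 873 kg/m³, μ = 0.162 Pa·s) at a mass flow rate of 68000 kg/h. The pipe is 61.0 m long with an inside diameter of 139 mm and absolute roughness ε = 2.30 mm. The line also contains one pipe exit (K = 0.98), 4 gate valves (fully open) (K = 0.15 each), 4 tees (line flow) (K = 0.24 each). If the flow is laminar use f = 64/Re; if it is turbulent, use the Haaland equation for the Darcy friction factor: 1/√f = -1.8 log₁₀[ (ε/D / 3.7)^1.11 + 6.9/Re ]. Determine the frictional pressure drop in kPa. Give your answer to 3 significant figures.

ṁ = 68000 kg/h = 68000/3600 = 18.89 kg/s.
A = πD²/4 = π(0.139)²/4 = 0.01517 m²; mean velocity V = ṁ/(ρA) = 18.89/(873 · 0.01517) = 1.426 m/s.
Reynolds number Re = ρVD/μ = 873 · 1.426 · 0.139 / 0.162 = 1068.
Re < 2300 → laminar flow, so f = 64/Re = 64/1068 = 0.05992 (the turbulent correlation is not needed).
Total minor-loss coefficient ΣK = 1·0.98 + 4·0.15 + 4·0.24 = 2.54.
ΔP = [f·L/D + ΣK]·(ρV²/2) = [0.05992·61/0.139 + 2.54]·(873·1.426²/2) = [26.3 + 2.54]·887.4 = 2.559e+04 Pa.
ΔP = 2.559e+04 Pa = 25.6 kPa.

ΔP ≈ 25.6 kPa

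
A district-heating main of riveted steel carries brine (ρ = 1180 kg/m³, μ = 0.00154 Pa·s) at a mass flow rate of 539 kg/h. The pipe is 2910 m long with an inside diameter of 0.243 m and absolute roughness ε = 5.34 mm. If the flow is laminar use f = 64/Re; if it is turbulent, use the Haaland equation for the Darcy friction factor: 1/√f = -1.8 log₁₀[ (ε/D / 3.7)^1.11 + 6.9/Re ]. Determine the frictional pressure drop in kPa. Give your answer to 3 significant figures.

ṁ = 539 kg/h = 539/3600 = 0.1497 kg/s.
A = πD²/4 = π(0.243)²/4 = 0.04638 m²; mean velocity V = ṁ/(ρA) = 0.1497/(1180 · 0.04638) = 0.002736 m/s.
Reynolds number Re = ρVD/μ = 1180 · 0.002736 · 0.243 / 0.00154 = 509.4.
Re < 2300 → laminar flow, so f = 64/Re = 64/509.4 = 0.1256 (the turbulent correlation is not needed).
Darcy-Weisbach: ΔP = f(L/D)(ρV²/2) = 0.1256·(2910/0.243)·(1180·0.002736²/2) = 0.1256·1.198e+04·0.004416 = 6.644 Pa.
ΔP = 6.644 Pa = 0.00664 kPa.

ΔP ≈ 0.00664 kPa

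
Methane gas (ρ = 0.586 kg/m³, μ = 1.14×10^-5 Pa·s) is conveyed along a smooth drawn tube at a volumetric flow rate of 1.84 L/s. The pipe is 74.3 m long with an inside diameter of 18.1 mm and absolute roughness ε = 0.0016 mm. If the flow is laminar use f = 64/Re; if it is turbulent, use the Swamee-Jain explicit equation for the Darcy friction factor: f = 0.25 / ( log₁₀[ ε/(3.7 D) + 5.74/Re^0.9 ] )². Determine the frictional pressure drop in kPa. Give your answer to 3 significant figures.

Q = 1.84 L/s = 1.84/1000 = 0.00184 m³/s.
Cross-sectional area A = πD²/4 = π(0.0181)²/4 = 0.0002573 m²; mean velocity V = Q/A = 0.00184/0.0002573 = 7.151 m/s.
Reynolds number Re = ρVD/μ = 0.586 · 7.151 · 0.0181 / 1.14e-05 = 6653.
Re > 4000 → turbulent. Relative roughness ε/D = 1.6e-06/0.0181 = 8.84e-05. Swamee-Jain: f = 0.25/(log₁₀[8.84e-05/3.7 + 5.74/6653^0.9])² = 0.25/(log₁₀[2.39e-05 + 0.00208])² = 0.25/(-2.677)² = 0.03489.
Darcy-Weisbach: ΔP = f(L/D)(ρV²/2) = 0.03489·(74.3/0.0181)·(0.586·7.151²/2) = 0.03489·4105·14.98 = 2146 Pa.
ΔP = 2146 Pa = 2.15 kPa.

ΔP ≈ 2.15 kPa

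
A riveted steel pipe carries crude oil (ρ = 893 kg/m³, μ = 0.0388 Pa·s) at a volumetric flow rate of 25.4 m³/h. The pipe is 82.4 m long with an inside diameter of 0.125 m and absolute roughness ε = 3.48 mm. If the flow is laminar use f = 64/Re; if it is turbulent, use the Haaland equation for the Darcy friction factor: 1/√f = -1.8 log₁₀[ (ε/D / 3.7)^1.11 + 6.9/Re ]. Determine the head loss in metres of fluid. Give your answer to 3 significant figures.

h_f ≈ 0.430 m

Q = 25.4 m³/h = 25.4/3600 = 0.007056 m³/s.
Cross-sectional area A = πD²/4 = π(0.125)²/4 = 0.01227 m²; mean velocity V = Q/A = 0.007056/0.01227 = 0.5749 m/s.
Reynolds number Re = ρVD/μ = 893 · 0.5749 · 0.125 / 0.0388 = 1654.
Re < 2300 → laminar flow, so f = 64/Re = 64/1654 = 0.03869 (the turbulent correlation is not needed).
Darcy-Weisbach: ΔP = f(L/D)(ρV²/2) = 0.03869·(82.4/0.125)·(893·0.5749²/2) = 0.03869·659.2·147.6 = 3765 Pa.
Head loss h_f = ΔP/(ρg) = 3765/(893·9.81) = 0.430 m.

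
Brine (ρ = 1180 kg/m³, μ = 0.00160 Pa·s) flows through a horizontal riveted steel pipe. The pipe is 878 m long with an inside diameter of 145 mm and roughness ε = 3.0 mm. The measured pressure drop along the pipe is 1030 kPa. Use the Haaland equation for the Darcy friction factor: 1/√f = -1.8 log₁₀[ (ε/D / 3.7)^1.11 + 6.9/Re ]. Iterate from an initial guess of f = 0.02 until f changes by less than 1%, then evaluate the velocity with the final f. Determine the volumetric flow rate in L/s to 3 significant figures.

Rearranging Darcy-Weisbach: V = √(2·ΔP·D/(f·L·ρ)). With ε/D = 0.003/0.145 = 0.0207, iterate starting from f = 0.02:
  f = 0.02 → V = √(2·1.03e+06·0.145/(0.02·878·1180)) = 3.797 m/s; Re = ρVD/μ = 4.06e+05; f → 0.04947
  f = 0.04947 → V = 2.414 m/s; Re = 2.582e+05; f → 0.04952
Converged (Δf/f < 1%). With the final f = 0.04952: V = √(2·1.03e+06·0.145/(0.04952·878·1180)) = 2.413 m/s.
Q = V·A = 2.413·(π/4·0.145²) = 0.03984 m³/s = 39.8 L/s.

Q ≈ 39.8 L/s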